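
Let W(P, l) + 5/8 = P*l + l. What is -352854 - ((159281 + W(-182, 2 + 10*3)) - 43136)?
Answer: -3705651/8 ≈ -4.6321e+5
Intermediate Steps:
W(P, l) = -5/8 + l + P*l (W(P, l) = -5/8 + (P*l + l) = -5/8 + (l + P*l) = -5/8 + l + P*l)
-352854 - ((159281 + W(-182, 2 + 10*3)) - 43136) = -352854 - ((159281 + (-5/8 + (2 + 10*3) - 182*(2 + 10*3))) - 43136) = -352854 - ((159281 + (-5/8 + (2 + 30) - 182*(2 + 30))) - 43136) = -352854 - ((159281 + (-5/8 + 32 - 182*32)) - 43136) = -352854 - ((159281 + (-5/8 + 32 - 5824)) - 43136) = -352854 - ((159281 - 46341/8) - 43136) = -352854 - (1227907/8 - 43136) = -352854 - 1*882819/8 = -352854 - 882819/8 = -3705651/8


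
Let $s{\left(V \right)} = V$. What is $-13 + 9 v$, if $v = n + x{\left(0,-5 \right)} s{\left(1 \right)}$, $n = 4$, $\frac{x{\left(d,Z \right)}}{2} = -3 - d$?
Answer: $-31$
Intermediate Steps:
$x{\left(d,Z \right)} = -6 - 2 d$ ($x{\left(d,Z \right)} = 2 \left(-3 - d\right) = -6 - 2 d$)
$v = -2$ ($v = 4 + \left(-6 - 0\right) 1 = 4 + \left(-6 + 0\right) 1 = 4 - 6 = -2$)
$-13 + 9 v = -13 + 9 \left(-2\right) = -13 - 18 = -31$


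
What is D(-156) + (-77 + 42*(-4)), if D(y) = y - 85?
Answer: -486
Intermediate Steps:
D(y) = -85 + y
D(-156) + (-77 + 42*(-4)) = (-85 - 156) + (-77 + 42*(-4)) = -241 + (-77 - 168) = -241 - 245 = -486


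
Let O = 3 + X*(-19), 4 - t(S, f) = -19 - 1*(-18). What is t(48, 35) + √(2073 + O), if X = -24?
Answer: 5 + 2*√633 ≈ 55.319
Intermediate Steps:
t(S, f) = 5 (t(S, f) = 4 - (-19 - 1*(-18)) = 4 - (-19 + 18) = 4 - 1*(-1) = 4 + 1 = 5)
O = 459 (O = 3 - 24*(-19) = 3 + 456 = 459)
t(48, 35) + √(2073 + O) = 5 + √(2073 + 459) = 5 + √2532 = 5 + 2*√633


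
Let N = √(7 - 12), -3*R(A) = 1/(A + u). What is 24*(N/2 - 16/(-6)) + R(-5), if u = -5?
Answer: 1921/30 + 12*I*√5 ≈ 64.033 + 26.833*I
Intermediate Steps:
R(A) = -1/(3*(-5 + A)) (R(A) = -1/(3*(A - 5)) = -1/(3*(-5 + A)))
N = I*√5 (N = √(-5) = I*√5 ≈ 2.2361*I)
24*(N/2 - 16/(-6)) + R(-5) = 24*((I*√5)/2 - 16/(-6)) - 1/(-15 + 3*(-5)) = 24*((I*√5)*(½) - 16*(-⅙)) - 1/(-15 - 15) = 24*(I*√5/2 + 8/3) - 1/(-30) = 24*(8/3 + I*√5/2) - 1*(-1/30) = (64 + 12*I*√5) + 1/30 = 1921/30 + 12*I*√5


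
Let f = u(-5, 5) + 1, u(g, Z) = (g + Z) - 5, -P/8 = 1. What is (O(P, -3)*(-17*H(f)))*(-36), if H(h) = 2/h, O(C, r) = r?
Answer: 918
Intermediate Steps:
P = -8 (P = -8*1 = -8)
u(g, Z) = -5 + Z + g (u(g, Z) = (Z + g) - 5 = -5 + Z + g)
f = -4 (f = (-5 + 5 - 5) + 1 = -5 + 1 = -4)
(O(P, -3)*(-17*H(f)))*(-36) = -(-51)*2/(-4)*(-36) = -(-51)*2*(-¼)*(-36) = -(-51)*(-1)/2*(-36) = -3*17/2*(-36) = -51/2*(-36) = 918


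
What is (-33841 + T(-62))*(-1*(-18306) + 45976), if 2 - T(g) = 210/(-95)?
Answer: -41326833518/19 ≈ -2.1751e+9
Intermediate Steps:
T(g) = 80/19 (T(g) = 2 - 210/(-95) = 2 - 210*(-1)/95 = 2 - 1*(-42/19) = 2 + 42/19 = 80/19)
(-33841 + T(-62))*(-1*(-18306) + 45976) = (-33841 + 80/19)*(-1*(-18306) + 45976) = -642899*(18306 + 45976)/19 = -642899/19*64282 = -41326833518/19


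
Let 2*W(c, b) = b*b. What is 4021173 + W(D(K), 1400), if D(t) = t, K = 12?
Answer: 5001173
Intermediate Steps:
W(c, b) = b**2/2 (W(c, b) = (b*b)/2 = b**2/2)
4021173 + W(D(K), 1400) = 4021173 + (1/2)*1400**2 = 4021173 + (1/2)*1960000 = 4021173 + 980000 = 5001173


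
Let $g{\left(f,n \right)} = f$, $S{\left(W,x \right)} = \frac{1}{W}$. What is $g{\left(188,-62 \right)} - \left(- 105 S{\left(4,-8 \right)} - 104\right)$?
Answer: $\frac{1273}{4} \approx 318.25$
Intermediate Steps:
$g{\left(188,-62 \right)} - \left(- 105 S{\left(4,-8 \right)} - 104\right) = 188 - \left(- \frac{105}{4} - 104\right) = 188 - - \frac{521}{4} = 188 + \frac{521}{4} = \frac{1273}{4}$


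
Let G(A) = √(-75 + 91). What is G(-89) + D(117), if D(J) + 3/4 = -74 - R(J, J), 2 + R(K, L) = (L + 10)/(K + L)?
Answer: -32429/468 ≈ -69.293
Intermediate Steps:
R(K, L) = -2 + (10 + L)/(K + L) (R(K, L) = -2 + (L + 10)/(K + L) = -2 + (10 + L)/(K + L))
D(J) = -299/4 - (10 - 3*J)/(2*J) (D(J) = -¾ + (-74 - (10 - J - 2*J)/(J + J)) = -¾ + (-74 - (10 - 3*J)/(2*J)) = -299/4 - (10 - 3*J)/(2*J))
G(A) = 4 (G(A) = √16 = 4)
G(-89) + D(117) = 4 + (-293/4 - 5/117) = 4 - 34301/468 = -32429/468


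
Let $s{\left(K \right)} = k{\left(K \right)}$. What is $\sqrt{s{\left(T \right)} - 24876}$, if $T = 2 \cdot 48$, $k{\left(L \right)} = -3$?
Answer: $i \sqrt{24879} \approx 157.73 i$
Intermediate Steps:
$T = 96$
$s{\left(K \right)} = -3$
$\sqrt{s{\left(T \right)} - 24876} = \sqrt{-3 - 24876} = \sqrt{-24879} = i \sqrt{24879}$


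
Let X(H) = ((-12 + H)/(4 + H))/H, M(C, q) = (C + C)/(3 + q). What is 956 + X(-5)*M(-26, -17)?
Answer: 33018/35 ≈ 943.37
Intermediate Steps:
M(C, q) = 2*C/(3 + q) (M(C, q) = (2*C)/(3 + q) = 2*C/(3 + q))
X(H) = (-12 + H)/(H*(4 + H)) (X(H) = ((-12 + H)/(4 + H))/H = (-12 + H)/(H*(4 + H)))
956 + X(-5)*M(-26, -17) = 956 + ((-12 - 5)/((-5)*(4 - 5)))*(2*(-26)/(3 - 17)) = 956 + (-⅕*(-17)/(-1))*(2*(-26)/(-14)) = 956 + (-⅕*(-1)*(-17))*(2*(-26)*(-1/14)) = 956 - 17/5*26/7 = 956 - 442/35 = 33018/35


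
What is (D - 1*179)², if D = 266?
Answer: 7569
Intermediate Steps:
(D - 1*179)² = (266 - 1*179)² = (266 - 179)² = 87² = 7569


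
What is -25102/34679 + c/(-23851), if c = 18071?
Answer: -72081883/48654637 ≈ -1.4815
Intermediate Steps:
-25102/34679 + c/(-23851) = -25102/34679 + 18071/(-23851) = -25102*1/34679 + 18071*(-1/23851) = -25102/34679 - 1063/1403 = -72081883/48654637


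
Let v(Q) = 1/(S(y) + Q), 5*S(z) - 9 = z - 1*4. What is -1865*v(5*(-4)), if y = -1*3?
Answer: 9325/98 ≈ 95.153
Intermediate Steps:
y = -3
S(z) = 1 + z/5 (S(z) = 9/5 + (z - 1*4)/5 = 9/5 + (z - 4)/5 = 9/5 + (-4 + z)/5 = 9/5 + (-⅘ + z/5) = 1 + z/5)
v(Q) = 1/(⅖ + Q) (v(Q) = 1/((1 + (⅕)*(-3)) + Q) = 1/((1 - ⅗) + Q) = 1/(⅖ + Q))
-1865*v(5*(-4)) = -9325/(2 + 5*(5*(-4))) = -9325/(2 + 5*(-20)) = -9325/(2 - 100) = -9325/(-98) = -9325*(-1)/98 = -1865*(-5/98) = 9325/98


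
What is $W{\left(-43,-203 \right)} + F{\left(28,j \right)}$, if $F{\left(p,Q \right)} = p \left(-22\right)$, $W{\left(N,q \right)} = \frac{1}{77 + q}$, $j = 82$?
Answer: $- \frac{77617}{126} \approx -616.01$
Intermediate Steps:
$F{\left(p,Q \right)} = - 22 p$
$W{\left(-43,-203 \right)} + F{\left(28,j \right)} = \frac{1}{77 - 203} - 616 = \frac{1}{-126} - 616 = - \frac{1}{126} - 616 = - \frac{77617}{126}$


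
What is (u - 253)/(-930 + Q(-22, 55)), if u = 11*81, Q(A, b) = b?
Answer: -638/875 ≈ -0.72914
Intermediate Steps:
u = 891
(u - 253)/(-930 + Q(-22, 55)) = (891 - 253)/(-930 + 55) = 638/(-875) = 638*(-1/875) = -638/875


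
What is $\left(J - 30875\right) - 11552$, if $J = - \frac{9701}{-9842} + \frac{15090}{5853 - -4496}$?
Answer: $- \frac{4321147148937}{101854858} \approx -42425.0$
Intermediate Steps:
$J = \frac{248911429}{101854858}$ ($J = \left(-9701\right) \left(- \frac{1}{9842}\right) + \frac{15090}{5853 + 4496} = \frac{9701}{9842} + \frac{15090}{10349} = \frac{248911429}{101854858} \approx 2.4438$)
$\left(J - 30875\right) - 11552 = \left(\frac{248911429}{101854858} - 30875\right) - 11552 = - \frac{3144519829321}{101854858} - 11552 = - \frac{4321147148937}{101854858}$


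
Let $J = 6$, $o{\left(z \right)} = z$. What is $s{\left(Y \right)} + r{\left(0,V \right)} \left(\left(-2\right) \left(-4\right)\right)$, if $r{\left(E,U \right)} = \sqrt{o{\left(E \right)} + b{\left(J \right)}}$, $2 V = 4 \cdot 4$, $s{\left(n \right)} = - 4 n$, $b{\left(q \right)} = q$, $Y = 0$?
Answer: $8 \sqrt{6} \approx 19.596$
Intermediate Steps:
$V = 8$ ($V = \frac{4 \cdot 4}{2} = \frac{1}{2} \cdot 16 = 8$)
$r{\left(E,U \right)} = \sqrt{6 + E}$ ($r{\left(E,U \right)} = \sqrt{E + 6} = \sqrt{6 + E}$)
$s{\left(Y \right)} + r{\left(0,V \right)} \left(\left(-2\right) \left(-4\right)\right) = \left(-4\right) 0 + \sqrt{6 + 0} \left(\left(-2\right) \left(-4\right)\right) = 0 + \sqrt{6} \cdot 8 = 0 + 8 \sqrt{6} = 8 \sqrt{6}$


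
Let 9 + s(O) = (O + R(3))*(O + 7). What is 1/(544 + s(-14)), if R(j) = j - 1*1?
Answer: 1/619 ≈ 0.0016155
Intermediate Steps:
R(j) = -1 + j (R(j) = j - 1 = -1 + j)
s(O) = -9 + (2 + O)*(7 + O) (s(O) = -9 + (O + (-1 + 3))*(O + 7) = -9 + (O + 2)*(7 + O) = -9 + (2 + O)*(7 + O))
1/(544 + s(-14)) = 1/(544 + (5 + (-14)² + 9*(-14))) = 1/(544 + (5 + 196 - 126)) = 1/(544 + 75) = 1/619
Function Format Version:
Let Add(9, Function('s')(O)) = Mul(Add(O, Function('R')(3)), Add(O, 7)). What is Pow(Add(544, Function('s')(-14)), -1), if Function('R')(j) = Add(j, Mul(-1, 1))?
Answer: Rational(1, 619) ≈ 0.0016155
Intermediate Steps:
Function('R')(j) = Add(-1, j) (Function('R')(j) = Add(j, -1) = Add(-1, j))
Function('s')(O) = Add(-9, Mul(Add(2, O), Add(7, O))) (Function('s')(O) = Add(-9, Mul(Add(O, Add(-1, 3)), Add(O, 7))) = Add(-9, Mul(Add(O, 2), Add(7, O))) = Add(-9, Mul(Add(2, O), Add(7, O))))
Pow(Add(544, Function('s')(-14)), -1) = Pow(Add(544, Add(5, Pow(-14, 2), Mul(9, -14))), -1) = Pow(Add(544, Add(5, 196, -126)), -1) = Pow(Add(544, 75), -1) = Pow(619, -1) = Rational(1, 619)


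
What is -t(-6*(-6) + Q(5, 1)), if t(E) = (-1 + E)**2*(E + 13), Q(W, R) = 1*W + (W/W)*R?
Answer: -92455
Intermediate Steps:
Q(W, R) = R + W (Q(W, R) = W + 1*R = W + R = R + W)
t(E) = (-1 + E)**2*(13 + E)
-t(-6*(-6) + Q(5, 1)) = -(-1 + (-6*(-6) + (1 + 5)))**2*(13 + (-6*(-6) + (1 + 5))) = -(-1 + (36 + 6))**2*(13 + (36 + 6)) = -(-1 + 42)**2*(13 + 42) = -41**2*55 = -1681*55 = -1*92455 = -92455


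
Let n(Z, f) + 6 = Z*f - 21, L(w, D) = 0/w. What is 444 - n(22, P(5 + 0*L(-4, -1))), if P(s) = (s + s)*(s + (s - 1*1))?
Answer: -1509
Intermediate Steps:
L(w, D) = 0
P(s) = 2*s*(-1 + 2*s) (P(s) = (2*s)*(s + (s - 1)) = (2*s)*(s + (-1 + s)) = (2*s)*(-1 + 2*s) = 2*s*(-1 + 2*s))
n(Z, f) = -27 + Z*f (n(Z, f) = -6 + (Z*f - 21) = -6 + (-21 + Z*f) = -27 + Z*f)
444 - n(22, P(5 + 0*L(-4, -1))) = 444 - (-27 + 22*(2*(5 + 0*0)*(-1 + 2*(5 + 0*0)))) = 444 - (-27 + 22*(2*(5 + 0)*(-1 + 2*(5 + 0)))) = 444 - (-27 + 22*(2*5*(-1 + 2*5))) = 444 - (-27 + 22*(2*5*(-1 + 10))) = 444 - (-27 + 22*(2*5*9)) = 444 - (-27 + 22*90) = 444 - (-27 + 1980) = 444 - 1*1953 = 444 - 1953 = -1509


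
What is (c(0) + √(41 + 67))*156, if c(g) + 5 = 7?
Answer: 312 + 936*√3 ≈ 1933.2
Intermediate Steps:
c(g) = 2 (c(g) = -5 + 7 = 2)
(c(0) + √(41 + 67))*156 = (2 + √(41 + 67))*156 = (2 + √108)*156 = (2 + 6*√3)*156 = 312 + 936*√3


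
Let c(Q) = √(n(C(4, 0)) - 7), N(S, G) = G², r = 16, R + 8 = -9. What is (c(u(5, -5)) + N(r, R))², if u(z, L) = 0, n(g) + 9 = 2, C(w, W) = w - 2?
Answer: (289 + I*√14)² ≈ 83507.0 + 2162.7*I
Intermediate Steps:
R = -17 (R = -8 - 9 = -17)
C(w, W) = -2 + w
n(g) = -7 (n(g) = -9 + 2 = -7)
c(Q) = I*√14 (c(Q) = √(-7 - 7) = √(-14) = I*√14)
(c(u(5, -5)) + N(r, R))² = (I*√14 + (-17)²)² = (I*√14 + 289)² = (289 + I*√14)²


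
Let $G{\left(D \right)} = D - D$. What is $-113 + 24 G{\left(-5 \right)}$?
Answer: $-113$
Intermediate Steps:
$G{\left(D \right)} = 0$
$-113 + 24 G{\left(-5 \right)} = -113 + 24 \cdot 0 = -113 + 0 = -113$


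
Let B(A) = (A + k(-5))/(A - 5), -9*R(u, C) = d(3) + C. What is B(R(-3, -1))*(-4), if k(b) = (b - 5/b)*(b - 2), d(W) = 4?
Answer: 83/4 ≈ 20.750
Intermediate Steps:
k(b) = (-2 + b)*(b - 5/b) (k(b) = (b - 5/b)*(-2 + b) = (-2 + b)*(b - 5/b))
R(u, C) = -4/9 - C/9 (R(u, C) = -(4 + C)/9 = -4/9 - C/9)
B(A) = (28 + A)/(-5 + A) (B(A) = (A + (-5 + (-5)² - 2*(-5) + 10/(-5)))/(A - 5) = (A + (-5 + 25 + 10 + 10*(-⅕)))/(-5 + A) = (A + (-5 + 25 + 10 - 2))/(-5 + A) = (A + 28)/(-5 + A) = (28 + A)/(-5 + A))
B(R(-3, -1))*(-4) = ((28 + (-4/9 - ⅑*(-1)))/(-5 + (-4/9 - ⅑*(-1))))*(-4) = ((28 + (-4/9 + ⅑))/(-5 + (-4/9 + ⅑)))*(-4) = ((28 - ⅓)/(-5 - ⅓))*(-4) = ((83/3)/(-16/3))*(-4) = -3/16*83/3*(-4) = -83/16*(-4) = 83/4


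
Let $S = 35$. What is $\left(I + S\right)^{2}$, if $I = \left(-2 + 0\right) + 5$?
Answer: $1444$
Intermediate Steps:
$I = 3$ ($I = -2 + 5 = 3$)
$\left(I + S\right)^{2} = \left(3 + 35\right)^{2} = 38^{2} = 1444$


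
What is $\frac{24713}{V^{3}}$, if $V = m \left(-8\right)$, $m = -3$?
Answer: $\frac{24713}{13824} \approx 1.7877$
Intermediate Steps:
$V = 24$ ($V = \left(-3\right) \left(-8\right) = 24$)
$\frac{24713}{V^{3}} = \frac{24713}{24^{3}} = \frac{24713}{13824}$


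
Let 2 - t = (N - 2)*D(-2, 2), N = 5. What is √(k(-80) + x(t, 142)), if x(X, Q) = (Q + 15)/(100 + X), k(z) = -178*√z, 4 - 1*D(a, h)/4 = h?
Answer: √(12246 - 4331808*I*√5)/78 ≈ 28.232 - 28.196*I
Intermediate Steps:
D(a, h) = 16 - 4*h
t = -22 (t = 2 - (5 - 2)*(16 - 4*2) = 2 - 3*(16 - 8) = 2 - 3*8 = 2 - 1*24 = 2 - 24 = -22)
x(X, Q) = (15 + Q)/(100 + X)
√(k(-80) + x(t, 142)) = √(-712*I*√5 + (15 + 142)/(100 - 22)) = √(-712*I*√5 + 157/78) = √(157/78 - 712*I*√5)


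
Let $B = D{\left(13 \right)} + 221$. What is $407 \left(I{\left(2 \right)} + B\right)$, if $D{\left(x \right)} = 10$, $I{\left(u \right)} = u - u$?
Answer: $94017$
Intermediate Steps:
$I{\left(u \right)} = 0$
$B = 231$ ($B = 10 + 221 = 231$)
$407 \left(I{\left(2 \right)} + B\right) = 407 \left(0 + 231\right) = 407 \cdot 231 = 94017$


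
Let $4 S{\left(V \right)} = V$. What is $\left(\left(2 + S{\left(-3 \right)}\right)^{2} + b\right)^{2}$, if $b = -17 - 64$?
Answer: $\frac{1615441}{256} \approx 6310.3$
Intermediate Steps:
$b = -81$
$S{\left(V \right)} = \frac{V}{4}$
$\left(\left(2 + S{\left(-3 \right)}\right)^{2} + b\right)^{2} = \left(\left(2 + \frac{1}{4} \left(-3\right)\right)^{2} - 81\right)^{2} = \left(\left(2 - \frac{3}{4}\right)^{2} - 81\right)^{2} = \left(\left(\frac{5}{4}\right)^{2} - 81\right)^{2} = \left(\frac{25}{16} - 81\right)^{2} = \left(- \frac{1271}{16}\right)^{2} = \frac{1615441}{256}$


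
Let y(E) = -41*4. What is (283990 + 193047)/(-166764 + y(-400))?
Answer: -477037/166928 ≈ -2.8577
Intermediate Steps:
y(E) = -164
(283990 + 193047)/(-166764 + y(-400)) = (283990 + 193047)/(-166764 - 164) = 477037/(-166928) = 477037*(-1/166928) = -477037/166928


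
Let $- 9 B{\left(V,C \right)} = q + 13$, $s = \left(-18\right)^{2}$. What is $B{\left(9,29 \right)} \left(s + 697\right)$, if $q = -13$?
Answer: $0$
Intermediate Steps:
$s = 324$
$B{\left(V,C \right)} = 0$ ($B{\left(V,C \right)} = - \frac{-13 + 13}{9} = \left(- \frac{1}{9}\right) 0 = 0$)
$B{\left(9,29 \right)} \left(s + 697\right) = 0 \left(324 + 697\right) = 0 \cdot 1021 = 0$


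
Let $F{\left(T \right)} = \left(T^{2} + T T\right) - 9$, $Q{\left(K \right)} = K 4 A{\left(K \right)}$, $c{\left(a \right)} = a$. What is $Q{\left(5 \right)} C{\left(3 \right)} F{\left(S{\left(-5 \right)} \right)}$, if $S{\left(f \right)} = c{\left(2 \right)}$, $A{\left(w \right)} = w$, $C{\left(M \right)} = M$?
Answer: $-300$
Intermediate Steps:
$Q{\left(K \right)} = 4 K^{2}$ ($Q{\left(K \right)} = K 4 K = 4 K K = 4 K^{2}$)
$S{\left(f \right)} = 2$
$F{\left(T \right)} = -9 + 2 T^{2}$ ($F{\left(T \right)} = \left(T^{2} + T^{2}\right) - 9 = 2 T^{2} - 9 = -9 + 2 T^{2}$)
$Q{\left(5 \right)} C{\left(3 \right)} F{\left(S{\left(-5 \right)} \right)} = 4 \cdot 5^{2} \cdot 3 \left(-9 + 2 \cdot 2^{2}\right) = 4 \cdot 25 \cdot 3 \left(-9 + 2 \cdot 4\right) = 100 \cdot 3 \left(-9 + 8\right) = 300 \left(-1\right) = -300$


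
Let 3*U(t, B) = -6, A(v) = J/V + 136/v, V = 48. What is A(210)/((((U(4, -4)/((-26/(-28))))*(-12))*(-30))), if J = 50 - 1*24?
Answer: -481/313600 ≈ -0.0015338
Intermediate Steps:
J = 26 (J = 50 - 24 = 26)
A(v) = 13/24 + 136/v (A(v) = 26/48 + 136/v = 26*(1/48) + 136/v = 13/24 + 136/v)
U(t, B) = -2 (U(t, B) = (⅓)*(-6) = -2)
A(210)/((((U(4, -4)/((-26/(-28))))*(-12))*(-30))) = (13/24 + 136/210)/(((-2/((-26/(-28)))*(-12))*(-30))) = (13/24 + 136*(1/210))/(((-2/((-26*(-1/28)))*(-12))*(-30))) = (13/24 + 68/105)/(((-2/13/14*(-12))*(-30))) = 333/(280*(((-2*14/13*(-12))*(-30)))) = 333/(280*((-28/13*(-12)*(-30)))) = 333/(280*(((336/13)*(-30)))) = 333/(280*(-10080/13)) = (333/280)*(-13/10080) = -481/313600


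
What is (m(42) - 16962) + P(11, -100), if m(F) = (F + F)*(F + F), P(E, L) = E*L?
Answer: -11006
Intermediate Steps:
m(F) = 4*F² (m(F) = (2*F)*(2*F) = 4*F²)
(m(42) - 16962) + P(11, -100) = (4*42² - 16962) + 11*(-100) = (4*1764 - 16962) - 1100 = (7056 - 16962) - 1100 = -9906 - 1100 = -11006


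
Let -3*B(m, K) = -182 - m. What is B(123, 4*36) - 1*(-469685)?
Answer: 1409360/3 ≈ 4.6979e+5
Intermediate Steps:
B(m, K) = 182/3 + m/3 (B(m, K) = -(-182 - m)/3 = 182/3 + m/3)
B(123, 4*36) - 1*(-469685) = (182/3 + (⅓)*123) - 1*(-469685) = (182/3 + 41) + 469685 = 305/3 + 469685 = 1409360/3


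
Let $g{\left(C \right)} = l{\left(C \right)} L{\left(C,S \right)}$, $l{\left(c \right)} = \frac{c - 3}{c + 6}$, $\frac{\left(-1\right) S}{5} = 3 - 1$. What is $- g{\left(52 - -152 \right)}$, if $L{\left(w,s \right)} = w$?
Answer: $- \frac{6834}{35} \approx -195.26$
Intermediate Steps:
$S = -10$ ($S = - 5 \left(3 - 1\right) = \left(-5\right) 2 = -10$)
$l{\left(c \right)} = \frac{-3 + c}{6 + c}$
$g{\left(C \right)} = \frac{C \left(-3 + C\right)}{6 + C}$ ($g{\left(C \right)} = \frac{-3 + C}{6 + C} C = \frac{C \left(-3 + C\right)}{6 + C}$)
$- g{\left(52 - -152 \right)} = - \frac{\left(52 - -152\right) \left(-3 + \left(52 - -152\right)\right)}{6 + \left(52 - -152\right)} = - \frac{\left(52 + 152\right) \left(-3 + \left(52 + 152\right)\right)}{6 + \left(52 + 152\right)} = - \frac{204 \left(-3 + 204\right)}{6 + 204} = - \frac{204 \cdot 201}{210} = \left(-1\right) \frac{6834}{35} = - \frac{6834}{35}$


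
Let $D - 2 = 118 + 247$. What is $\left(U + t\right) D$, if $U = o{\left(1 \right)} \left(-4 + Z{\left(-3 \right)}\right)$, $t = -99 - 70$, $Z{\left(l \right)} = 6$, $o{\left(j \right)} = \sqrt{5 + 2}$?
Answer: $-62023 + 734 \sqrt{7} \approx -60081.0$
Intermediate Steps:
$o{\left(j \right)} = \sqrt{7}$
$D = 367$ ($D = 2 + \left(118 + 247\right) = 2 + 365 = 367$)
$t = -169$
$U = 2 \sqrt{7}$ ($U = \sqrt{7} \left(-4 + 6\right) = \sqrt{7} \cdot 2 = 2 \sqrt{7} \approx 5.2915$)
$\left(U + t\right) D = \left(2 \sqrt{7} - 169\right) 367 = \left(-169 + 2 \sqrt{7}\right) 367 = -62023 + 734 \sqrt{7}$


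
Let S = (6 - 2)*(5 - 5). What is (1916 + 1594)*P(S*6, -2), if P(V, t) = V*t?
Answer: 0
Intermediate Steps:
S = 0 (S = 4*0 = 0)
(1916 + 1594)*P(S*6, -2) = (1916 + 1594)*((0*6)*(-2)) = 3510*(0*(-2)) = 3510*0 = 0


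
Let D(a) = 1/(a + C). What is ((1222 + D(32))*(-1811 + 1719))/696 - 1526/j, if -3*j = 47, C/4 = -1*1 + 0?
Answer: -14684561/228984 ≈ -64.129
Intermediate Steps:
C = -4 (C = 4*(-1*1 + 0) = 4*(-1 + 0) = 4*(-1) = -4)
j = -47/3 (j = -1/3*47 = -47/3 ≈ -15.667)
D(a) = 1/(-4 + a) (D(a) = 1/(a - 4) = 1/(-4 + a))
((1222 + D(32))*(-1811 + 1719))/696 - 1526/j = ((1222 + 1/(-4 + 32))*(-1811 + 1719))/696 - 1526/(-47/3) = ((1222 + 1/28)*(-92))*(1/696) - 1526*(-3/47) = ((1222 + 1/28)*(-92))*(1/696) + 4578/47 = ((34217/28)*(-92))*(1/696) + 4578/47 = -786991/7*1/696 + 4578/47 = -786991/4872 + 4578/47 = -14684561/228984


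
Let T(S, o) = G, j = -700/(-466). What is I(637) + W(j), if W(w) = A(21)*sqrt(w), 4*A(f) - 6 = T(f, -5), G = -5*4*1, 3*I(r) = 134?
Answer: 134/3 - 35*sqrt(3262)/466 ≈ 40.377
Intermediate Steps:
I(r) = 134/3 (I(r) = (1/3)*134 = 134/3)
j = 350/233 (j = -700*(-1/466) = 350/233 ≈ 1.5021)
G = -20 (G = -20*1 = -20)
T(S, o) = -20
A(f) = -7/2 (A(f) = 3/2 + (1/4)*(-20) = 3/2 - 5 = -7/2)
W(w) = -7*sqrt(w)/2
I(637) + W(j) = 134/3 - 35*sqrt(3262)/466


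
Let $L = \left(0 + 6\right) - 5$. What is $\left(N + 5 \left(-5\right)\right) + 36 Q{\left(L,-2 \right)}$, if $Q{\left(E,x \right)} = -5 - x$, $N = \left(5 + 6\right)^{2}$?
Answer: $-12$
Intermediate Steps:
$N = 121$ ($N = 11^{2} = 121$)
$L = 1$ ($L = 6 - 5 = 1$)
$\left(N + 5 \left(-5\right)\right) + 36 Q{\left(L,-2 \right)} = \left(121 + 5 \left(-5\right)\right) + 36 \left(-5 - -2\right) = \left(121 - 25\right) + 36 \left(-5 + 2\right) = 96 + 36 \left(-3\right) = 96 - 108 = -12$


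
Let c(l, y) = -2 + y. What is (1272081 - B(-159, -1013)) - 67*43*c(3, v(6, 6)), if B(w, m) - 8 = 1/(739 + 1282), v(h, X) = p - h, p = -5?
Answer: 2646552045/2021 ≈ 1.3095e+6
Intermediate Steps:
v(h, X) = -5 - h
B(w, m) = 16169/2021 (B(w, m) = 8 + 1/(739 + 1282) = 8 + 1/2021 = 16169/2021)
(1272081 - B(-159, -1013)) - 67*43*c(3, v(6, 6)) = (1272081 - 1*16169/2021) - 67*43*(-2 + (-5 - 1*6)) = (1272081 - 16169/2021) - 2881*(-2 + (-5 - 6)) = 2570859532/2021 - 2881*(-2 - 11) = 2570859532/2021 - 2881*(-13) = 2570859532/2021 - 1*(-37453) = 2570859532/2021 + 37453 = 2646552045/2021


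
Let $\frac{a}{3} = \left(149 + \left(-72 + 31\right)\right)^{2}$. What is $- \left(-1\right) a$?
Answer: $34992$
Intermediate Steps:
$a = 34992$ ($a = 3 \left(149 + \left(-72 + 31\right)\right)^{2} = 3 \left(149 - 41\right)^{2} = 3 \cdot 108^{2} = 3 \cdot 11664 = 34992$)
$- \left(-1\right) a = - \left(-1\right) 34992 = \left(-1\right) \left(-34992\right) = 34992$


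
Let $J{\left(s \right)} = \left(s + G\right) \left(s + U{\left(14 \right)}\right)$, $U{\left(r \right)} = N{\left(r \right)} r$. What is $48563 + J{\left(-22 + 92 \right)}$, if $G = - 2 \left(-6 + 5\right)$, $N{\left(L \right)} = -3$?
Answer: $50579$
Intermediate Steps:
$U{\left(r \right)} = - 3 r$
$G = 2$ ($G = \left(-2\right) \left(-1\right) = 2$)
$J{\left(s \right)} = \left(-42 + s\right) \left(2 + s\right)$ ($J{\left(s \right)} = \left(s + 2\right) \left(s - 42\right) = \left(2 + s\right) \left(s - 42\right) = \left(2 + s\right) \left(-42 + s\right) = \left(-42 + s\right) \left(2 + s\right)$)
$48563 + J{\left(-22 + 92 \right)} = 48563 - \left(84 - \left(-22 + 92\right)^{2} + 40 \left(-22 + 92\right)\right) = 48563 - \left(2884 - 4900\right) = 48563 - -2016 = 48563 + 2016 = 50579$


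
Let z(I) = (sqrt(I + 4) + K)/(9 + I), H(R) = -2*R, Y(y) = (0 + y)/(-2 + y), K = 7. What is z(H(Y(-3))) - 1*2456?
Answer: -95749/39 + sqrt(70)/39 ≈ -2454.9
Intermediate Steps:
Y(y) = y/(-2 + y)
z(I) = (7 + sqrt(4 + I))/(9 + I) (z(I) = (sqrt(I + 4) + 7)/(9 + I) = (sqrt(4 + I) + 7)/(9 + I) = (7 + sqrt(4 + I))/(9 + I))
z(H(Y(-3))) - 1*2456 = (7 + sqrt(4 - (-6)/(-2 - 3)))/(9 - (-6)/(-2 - 3)) - 1*2456 = (7 + sqrt(4 - (-6)/(-5)))/(9 - (-6)/(-5)) - 2456 = (7 + sqrt(4 - (-6)*(-1)/5))/(9 - (-6)*(-1)/5) - 2456 = (7 + sqrt(4 - 2*3/5))/(9 - 2*3/5) - 2456 = (7 + sqrt(4 - 6/5))/(9 - 6/5) - 2456 = (7 + sqrt(14/5))/(39/5) - 2456 = 5*(7 + sqrt(70)/5)/39 - 2456 = (35/39 + sqrt(70)/39) - 2456 = -95749/39 + sqrt(70)/39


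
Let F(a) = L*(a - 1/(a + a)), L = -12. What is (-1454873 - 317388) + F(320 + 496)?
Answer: -242359207/136 ≈ -1.7821e+6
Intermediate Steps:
F(a) = -12*a + 6/a (F(a) = -12*(a - 1/(a + a)) = -12*(a - 1/(2*a)) = -12*a + 6/a)
(-1454873 - 317388) + F(320 + 496) = (-1454873 - 317388) + (-12*(320 + 496) + 6/(320 + 496)) = -1772261 + (-12*816 + 6/816) = -1772261 + (-9792 + 6*(1/816)) = -1772261 + (-9792 + 1/136) = -1772261 - 1331711/136 = -242359207/136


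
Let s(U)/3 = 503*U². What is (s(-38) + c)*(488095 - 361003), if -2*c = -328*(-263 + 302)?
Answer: 277745840064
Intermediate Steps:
s(U) = 1509*U² (s(U) = 3*(503*U²) = 1509*U²)
c = 6396 (c = -(-164)*(-263 + 302) = -(-164)*39 = -½*(-12792) = 6396)
(s(-38) + c)*(488095 - 361003) = (1509*(-38)² + 6396)*(488095 - 361003) = (1509*1444 + 6396)*127092 = (2178996 + 6396)*127092 = 2185392*127092 = 277745840064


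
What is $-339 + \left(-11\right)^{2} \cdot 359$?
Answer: $43100$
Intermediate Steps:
$-339 + \left(-11\right)^{2} \cdot 359 = -339 + 121 \cdot 359 = -339 + 43439 = 43100$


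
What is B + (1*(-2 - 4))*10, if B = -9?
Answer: -69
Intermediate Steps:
B + (1*(-2 - 4))*10 = -9 + (1*(-2 - 4))*10 = -9 + (1*(-6))*10 = -9 - 6*10 = -9 - 60 = -69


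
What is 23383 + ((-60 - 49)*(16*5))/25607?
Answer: 598759761/25607 ≈ 23383.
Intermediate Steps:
23383 + ((-60 - 49)*(16*5))/25607 = 23383 - 109*80*(1/25607) = 23383 - 8720*1/25607 = 23383 - 8720/25607 = 598759761/25607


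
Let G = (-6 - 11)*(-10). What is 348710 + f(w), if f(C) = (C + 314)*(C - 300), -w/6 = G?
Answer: 1280630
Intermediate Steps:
G = 170 (G = -17*(-10) = 170)
w = -1020 (w = -6*170 = -1020)
f(C) = (-300 + C)*(314 + C) (f(C) = (314 + C)*(-300 + C) = (-300 + C)*(314 + C))
348710 + f(w) = 348710 + (-94200 + (-1020)² + 14*(-1020)) = 348710 + (-94200 + 1040400 - 14280) = 348710 + 931920 = 1280630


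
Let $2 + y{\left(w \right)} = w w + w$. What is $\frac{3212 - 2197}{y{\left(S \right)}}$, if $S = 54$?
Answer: $\frac{145}{424} \approx 0.34198$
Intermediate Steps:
$y{\left(w \right)} = -2 + w + w^{2}$ ($y{\left(w \right)} = -2 + \left(w w + w\right) = -2 + \left(w^{2} + w\right) = -2 + \left(w + w^{2}\right) = -2 + w + w^{2}$)
$\frac{3212 - 2197}{y{\left(S \right)}} = \frac{3212 - 2197}{-2 + 54 + 54^{2}} = \frac{1015}{-2 + 54 + 2916} = \frac{1015}{2968} = 1015 \cdot \frac{1}{2968} = \frac{145}{424}$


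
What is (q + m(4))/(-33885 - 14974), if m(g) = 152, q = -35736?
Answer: 35584/48859 ≈ 0.72830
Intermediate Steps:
(q + m(4))/(-33885 - 14974) = (-35736 + 152)/(-33885 - 14974) = -35584/(-48859) = -35584*(-1/48859) = 35584/48859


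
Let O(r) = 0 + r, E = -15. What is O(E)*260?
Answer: -3900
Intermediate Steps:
O(r) = r
O(E)*260 = -15*260 = -3900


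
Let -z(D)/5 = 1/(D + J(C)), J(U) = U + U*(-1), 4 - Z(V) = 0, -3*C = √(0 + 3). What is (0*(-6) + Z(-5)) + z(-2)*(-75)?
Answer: -367/2 ≈ -183.50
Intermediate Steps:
C = -√3/3 (C = -√(0 + 3)/3 = -√3/3 ≈ -0.57735)
Z(V) = 4 (Z(V) = 4 - 1*0 = 4 + 0 = 4)
J(U) = 0 (J(U) = U - U = 0)
z(D) = -5/D (z(D) = -5/(D + 0) = -5/D)
(0*(-6) + Z(-5)) + z(-2)*(-75) = (0*(-6) + 4) - 5/(-2)*(-75) = (0 + 4) - 5*(-½)*(-75) = 4 + (5/2)*(-75) = 4 - 375/2 = -367/2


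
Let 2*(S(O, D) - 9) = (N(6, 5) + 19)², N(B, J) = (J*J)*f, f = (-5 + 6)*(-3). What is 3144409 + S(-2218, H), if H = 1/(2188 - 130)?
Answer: 3145986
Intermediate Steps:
f = -3 (f = 1*(-3) = -3)
H = 1/2058 ≈ 0.00048591
N(B, J) = -3*J² (N(B, J) = (J*J)*(-3) = J²*(-3) = -3*J²)
S(O, D) = 1577 (S(O, D) = 9 + (-3*5² + 19)²/2 = 9 + (-3*25 + 19)²/2 = 9 + (-75 + 19)²/2 = 9 + (½)*(-56)² = 9 + (½)*3136 = 9 + 1568 = 1577)
3144409 + S(-2218, H) = 3144409 + 1577 = 3145986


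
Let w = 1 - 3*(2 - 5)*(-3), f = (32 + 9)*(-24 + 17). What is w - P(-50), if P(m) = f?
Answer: 261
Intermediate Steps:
f = -287 (f = 41*(-7) = -287)
P(m) = -287
w = -26 (w = 1 - 3*(-3)*(-3) = 1 + 9*(-3) = 1 - 27 = -26)
w - P(-50) = -26 - 1*(-287) = -26 + 287 = 261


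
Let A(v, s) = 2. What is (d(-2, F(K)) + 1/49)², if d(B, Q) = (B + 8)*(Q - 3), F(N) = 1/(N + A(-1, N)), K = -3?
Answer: 1380625/2401 ≈ 575.02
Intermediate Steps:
F(N) = 1/(2 + N) (F(N) = 1/(N + 2) = 1/(2 + N))
d(B, Q) = (-3 + Q)*(8 + B) (d(B, Q) = (8 + B)*(-3 + Q) = (-3 + Q)*(8 + B))
(d(-2, F(K)) + 1/49)² = ((-24 - 3*(-2) + 8/(2 - 3) - 2/(2 - 3)) + 1/49)² = ((-24 + 6 + 8/(-1) - 2/(-1)) + 1/49)² = ((-24 + 6 + 8*(-1) - 2*(-1)) + 1/49)² = ((-24 + 6 - 8 + 2) + 1/49)² = (-24 + 1/49)² = (-1175/49)² = 1380625/2401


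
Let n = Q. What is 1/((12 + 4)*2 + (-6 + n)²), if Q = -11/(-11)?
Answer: 1/57 ≈ 0.017544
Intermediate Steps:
Q = 1 (Q = -11*(-1/11) = 1)
n = 1
1/((12 + 4)*2 + (-6 + n)²) = 1/((12 + 4)*2 + (-6 + 1)²) = 1/(16*2 + (-5)²) = 1/(32 + 25) = 1/57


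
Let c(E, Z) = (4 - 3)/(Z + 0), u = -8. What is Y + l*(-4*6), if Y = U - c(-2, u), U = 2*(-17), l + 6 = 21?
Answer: -3151/8 ≈ -393.88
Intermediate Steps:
l = 15 (l = -6 + 21 = 15)
c(E, Z) = 1/Z
U = -34
Y = -271/8 (Y = -34 - 1/(-8) = -34 - 1*(-⅛) = -34 + ⅛ = -271/8 ≈ -33.875)
Y + l*(-4*6) = -271/8 + 15*(-4*6) = -271/8 + 15*(-24) = -271/8 - 360 = -3151/8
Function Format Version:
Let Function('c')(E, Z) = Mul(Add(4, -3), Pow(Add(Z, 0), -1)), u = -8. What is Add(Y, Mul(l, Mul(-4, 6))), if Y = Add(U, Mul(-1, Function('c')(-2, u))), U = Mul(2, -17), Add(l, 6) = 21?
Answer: Rational(-3151, 8) ≈ -393.88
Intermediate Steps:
l = 15 (l = Add(-6, 21) = 15)
Function('c')(E, Z) = Pow(Z, -1) (Function('c')(E, Z) = Mul(1, Pow(Z, -1)) = Pow(Z, -1))
U = -34
Y = Rational(-271, 8) (Y = Add(-34, Mul(-1, Pow(-8, -1))) = Add(-34, Mul(-1, Rational(-1, 8))) = Add(-34, Rational(1, 8)) = Rational(-271, 8) ≈ -33.875)
Add(Y, Mul(l, Mul(-4, 6))) = Add(Rational(-271, 8), Mul(15, Mul(-4, 6))) = Add(Rational(-271, 8), Mul(15, -24)) = Add(Rational(-271, 8), -360) = Rational(-3151, 8)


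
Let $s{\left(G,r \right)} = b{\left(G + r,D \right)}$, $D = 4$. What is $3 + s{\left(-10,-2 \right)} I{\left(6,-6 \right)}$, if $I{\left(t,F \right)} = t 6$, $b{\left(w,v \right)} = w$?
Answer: $-429$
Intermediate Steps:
$I{\left(t,F \right)} = 6 t$
$s{\left(G,r \right)} = G + r$
$3 + s{\left(-10,-2 \right)} I{\left(6,-6 \right)} = 3 + \left(-10 - 2\right) 6 \cdot 6 = 3 - 432 = -429$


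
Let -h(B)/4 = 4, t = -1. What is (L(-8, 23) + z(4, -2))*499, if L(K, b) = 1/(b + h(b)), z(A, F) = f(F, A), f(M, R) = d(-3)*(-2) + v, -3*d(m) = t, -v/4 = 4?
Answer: -173153/21 ≈ -8245.4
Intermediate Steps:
v = -16 (v = -4*4 = -16)
h(B) = -16 (h(B) = -4*4 = -16)
d(m) = ⅓ (d(m) = -⅓*(-1) = ⅓)
f(M, R) = -50/3 (f(M, R) = (⅓)*(-2) - 16 = -⅔ - 16 = -50/3)
z(A, F) = -50/3
L(K, b) = 1/(-16 + b) (L(K, b) = 1/(b - 16) = 1/(-16 + b))
(L(-8, 23) + z(4, -2))*499 = (1/(-16 + 23) - 50/3)*499 = (1/7 - 50/3)*499 = (⅐ - 50/3)*499 = -347/21*499 = -173153/21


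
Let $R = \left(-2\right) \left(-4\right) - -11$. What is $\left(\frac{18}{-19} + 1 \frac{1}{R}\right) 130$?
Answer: $- \frac{2210}{19} \approx -116.32$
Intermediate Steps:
$R = 19$ ($R = 8 + 11 = 19$)
$\left(\frac{18}{-19} + 1 \frac{1}{R}\right) 130 = \left(\frac{18}{-19} + 1 \cdot \frac{1}{19}\right) 130 = \left(18 \left(- \frac{1}{19}\right) + 1 \cdot \frac{1}{19}\right) 130 = \left(- \frac{18}{19} + \frac{1}{19}\right) 130 = \left(- \frac{17}{19}\right) 130 = - \frac{2210}{19}$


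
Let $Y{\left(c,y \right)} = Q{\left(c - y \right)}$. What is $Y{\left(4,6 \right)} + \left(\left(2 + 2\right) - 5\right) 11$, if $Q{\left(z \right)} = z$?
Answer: $-13$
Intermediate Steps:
$Y{\left(c,y \right)} = c - y$
$Y{\left(4,6 \right)} + \left(\left(2 + 2\right) - 5\right) 11 = \left(4 - 6\right) + \left(\left(2 + 2\right) - 5\right) 11 = \left(4 - 6\right) + \left(4 - 5\right) 11 = -2 - 11 = -13$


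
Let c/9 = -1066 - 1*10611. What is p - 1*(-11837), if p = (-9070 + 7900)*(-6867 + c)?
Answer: 131005037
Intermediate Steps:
c = -105093 (c = 9*(-1066 - 1*10611) = 9*(-1066 - 10611) = 9*(-11677) = -105093)
p = 130993200 (p = (-9070 + 7900)*(-6867 - 105093) = -1170*(-111960) = 130993200)
p - 1*(-11837) = 130993200 - 1*(-11837) = 130993200 + 11837 = 131005037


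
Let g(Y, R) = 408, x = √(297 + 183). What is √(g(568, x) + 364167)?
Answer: 5*√14583 ≈ 603.80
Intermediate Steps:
x = 4*√30 (x = √480 = 4*√30 ≈ 21.909)
√(g(568, x) + 364167) = √(408 + 364167) = √364575 = 5*√14583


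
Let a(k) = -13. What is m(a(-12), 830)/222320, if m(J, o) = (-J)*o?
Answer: 1079/22232 ≈ 0.048534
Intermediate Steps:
m(J, o) = -J*o
m(a(-12), 830)/222320 = -1*(-13)*830/222320 = 10790*(1/222320) = 1079/22232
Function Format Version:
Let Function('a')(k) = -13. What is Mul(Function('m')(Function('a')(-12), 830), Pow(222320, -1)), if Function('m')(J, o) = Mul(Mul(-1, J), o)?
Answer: Rational(1079, 22232) ≈ 0.048534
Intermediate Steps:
Function('m')(J, o) = Mul(-1, J, o)
Mul(Function('m')(Function('a')(-12), 830), Pow(222320, -1)) = Mul(Mul(-1, -13, 830), Pow(222320, -1)) = Mul(10790, Rational(1, 222320)) = Rational(1079, 22232)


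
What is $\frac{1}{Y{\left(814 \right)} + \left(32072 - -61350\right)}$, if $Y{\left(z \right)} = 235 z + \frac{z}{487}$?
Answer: $\frac{487}{138655558} \approx 3.5123 \cdot 10^{-6}$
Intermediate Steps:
$Y{\left(z \right)} = \frac{114446 z}{487}$ ($Y{\left(z \right)} = 235 z + z \frac{1}{487} = 235 z + \frac{z}{487} = \frac{114446 z}{487}$)
$\frac{1}{Y{\left(814 \right)} + \left(32072 - -61350\right)} = \frac{1}{\frac{114446}{487} \cdot 814 + \left(32072 - -61350\right)} = \frac{1}{\frac{93159044}{487} + \left(32072 + 61350\right)} = \frac{1}{\frac{93159044}{487} + 93422} = \frac{1}{\frac{138655558}{487}} = \frac{487}{138655558}$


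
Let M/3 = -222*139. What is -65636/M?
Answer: 32818/46287 ≈ 0.70901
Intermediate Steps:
M = -92574 (M = 3*(-222*139) = 3*(-30858) = -92574)
-65636/M = -65636/(-92574) = -65636*(-1/92574) = 32818/46287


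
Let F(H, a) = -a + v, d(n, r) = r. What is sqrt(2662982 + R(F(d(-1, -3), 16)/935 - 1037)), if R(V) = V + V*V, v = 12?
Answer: sqrt(3267261084686)/935 ≈ 1933.2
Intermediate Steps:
F(H, a) = 12 - a (F(H, a) = -a + 12 = 12 - a)
R(V) = V + V**2
sqrt(2662982 + R(F(d(-1, -3), 16)/935 - 1037)) = sqrt(2662982 + ((12 - 1*16)/935 - 1037)*(1 + ((12 - 1*16)/935 - 1037))) = sqrt(2662982 + ((12 - 16)*(1/935) - 1037)*(1 + ((12 - 16)*(1/935) - 1037))) = sqrt(2662982 + (-4*1/935 - 1037)*(1 + (-4*1/935 - 1037))) = sqrt(2662982 + (-4/935 - 1037)*(1 + (-4/935 - 1037))) = sqrt(2662982 - 969599*(1 - 969599/935)/935) = sqrt(2662982 - 969599/935*(-968664/935)) = sqrt(2662982 + 939215645736/874225) = sqrt(3267261084686/874225) = sqrt(3267261084686)/935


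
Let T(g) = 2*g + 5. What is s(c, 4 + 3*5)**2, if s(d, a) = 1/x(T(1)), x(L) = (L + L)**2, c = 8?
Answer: 1/38416 ≈ 2.6031e-5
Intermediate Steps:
T(g) = 5 + 2*g
x(L) = 4*L**2 (x(L) = (2*L)**2 = 4*L**2)
s(d, a) = 1/196 (s(d, a) = 1/(4*(5 + 2*1)**2) = 1/(4*(5 + 2)**2) = 1/(4*7**2) = 1/(4*49) = 1/196)
s(c, 4 + 3*5)**2 = (1/196)**2 = 1/38416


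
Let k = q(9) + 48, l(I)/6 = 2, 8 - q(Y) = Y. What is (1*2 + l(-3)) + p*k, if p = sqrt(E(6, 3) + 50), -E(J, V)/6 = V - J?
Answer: 14 + 94*sqrt(17) ≈ 401.57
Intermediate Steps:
q(Y) = 8 - Y
E(J, V) = -6*V + 6*J (E(J, V) = -6*(V - J) = -6*V + 6*J)
l(I) = 12 (l(I) = 6*2 = 12)
p = 2*sqrt(17) (p = sqrt((-6*3 + 6*6) + 50) = sqrt((-18 + 36) + 50) = sqrt(18 + 50) = sqrt(68) = 2*sqrt(17) ≈ 8.2462)
k = 47 (k = (8 - 1*9) + 48 = (8 - 9) + 48 = -1 + 48 = 47)
(1*2 + l(-3)) + p*k = (1*2 + 12) + (2*sqrt(17))*47 = (2 + 12) + 94*sqrt(17) = 14 + 94*sqrt(17)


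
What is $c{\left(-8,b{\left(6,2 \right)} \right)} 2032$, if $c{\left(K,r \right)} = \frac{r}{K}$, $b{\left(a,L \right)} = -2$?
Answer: $508$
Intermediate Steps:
$c{\left(-8,b{\left(6,2 \right)} \right)} 2032 = - \frac{2}{-8} \cdot 2032 = \left(-2\right) \left(- \frac{1}{8}\right) 2032 = \frac{1}{4} \cdot 2032 = 508$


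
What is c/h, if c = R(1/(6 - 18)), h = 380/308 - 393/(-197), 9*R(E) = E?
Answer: -15169/5289408 ≈ -0.0028678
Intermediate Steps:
R(E) = E/9
h = 48976/15169 (h = 380*(1/308) - 393*(-1/197) = 95/77 + 393/197 = 48976/15169 ≈ 3.2287)
c = -1/108 (c = 1/(9*(6 - 18)) = (⅑)/(-12) = (⅑)*(-1/12) = -1/108 ≈ -0.0092593)
c/h = -1/(108*48976/15169) = -1/108*15169/48976 = -15169/5289408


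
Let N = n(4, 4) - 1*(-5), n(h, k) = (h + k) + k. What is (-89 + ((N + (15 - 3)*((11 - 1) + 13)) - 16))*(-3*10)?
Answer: -5640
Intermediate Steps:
n(h, k) = h + 2*k
N = 17 (N = (4 + 2*4) - 1*(-5) = (4 + 8) + 5 = 12 + 5 = 17)
(-89 + ((N + (15 - 3)*((11 - 1) + 13)) - 16))*(-3*10) = (-89 + ((17 + (15 - 3)*((11 - 1) + 13)) - 16))*(-3*10) = (-89 + ((17 + 12*(10 + 13)) - 16))*(-30) = (-89 + ((17 + 12*23) - 16))*(-30) = (-89 + ((17 + 276) - 16))*(-30) = (-89 + (293 - 16))*(-30) = (-89 + 277)*(-30) = 188*(-30) = -5640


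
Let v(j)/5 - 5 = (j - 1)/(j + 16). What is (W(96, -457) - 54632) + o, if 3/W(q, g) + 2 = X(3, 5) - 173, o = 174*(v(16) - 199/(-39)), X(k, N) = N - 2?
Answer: -438133993/8944 ≈ -48986.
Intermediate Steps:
v(j) = 25 + 5*(-1 + j)/(16 + j) (v(j) = 25 + 5*((j - 1)/(j + 16)) = 25 + 5*((-1 + j)/(16 + j)) = 25 + 5*(-1 + j)/(16 + j))
X(k, N) = -2 + N
o = 1174297/208 (o = 174*(5*(79 + 6*16)/(16 + 16) - 199/(-39)) = 174*(5*(79 + 96)/32 - 199*(-1/39)) = 174*(5*(1/32)*175 + 199/39) = 174*(875/32 + 199/39) = 174*(40493/1248) = 1174297/208 ≈ 5645.7)
W(q, g) = -3/172 (W(q, g) = 3/(-2 + ((-2 + 5) - 173)) = 3/(-2 + (3 - 173)) = 3/(-2 - 170) = 3/(-172) = 3*(-1/172) = -3/172)
(W(96, -457) - 54632) + o = (-3/172 - 54632) + 1174297/208 = -9396707/172 + 1174297/208 = -438133993/8944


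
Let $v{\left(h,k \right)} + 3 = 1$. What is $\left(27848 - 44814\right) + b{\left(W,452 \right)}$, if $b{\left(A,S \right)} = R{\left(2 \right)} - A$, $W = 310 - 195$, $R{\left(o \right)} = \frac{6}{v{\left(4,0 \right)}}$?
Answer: $-17084$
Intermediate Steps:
$v{\left(h,k \right)} = -2$ ($v{\left(h,k \right)} = -3 + 1 = -2$)
$R{\left(o \right)} = -3$ ($R{\left(o \right)} = \frac{6}{-2} = 6 \left(- \frac{1}{2}\right) = -3$)
$W = 115$ ($W = 310 - 195 = 115$)
$b{\left(A,S \right)} = -3 - A$
$\left(27848 - 44814\right) + b{\left(W,452 \right)} = \left(27848 - 44814\right) - 118 = -16966 - 118 = -17084$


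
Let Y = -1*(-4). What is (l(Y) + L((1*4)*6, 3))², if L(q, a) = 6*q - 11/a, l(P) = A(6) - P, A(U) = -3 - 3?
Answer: 152881/9 ≈ 16987.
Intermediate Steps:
A(U) = -6
Y = 4
l(P) = -6 - P
L(q, a) = -11/a + 6*q
(l(Y) + L((1*4)*6, 3))² = ((-6 - 1*4) + (-11/3 + 6*((1*4)*6)))² = ((-6 - 4) + (-11*⅓ + 6*(4*6)))² = (-10 + (-11/3 + 6*24))² = (-10 + (-11/3 + 144))² = (-10 + 421/3)² = (391/3)² = 152881/9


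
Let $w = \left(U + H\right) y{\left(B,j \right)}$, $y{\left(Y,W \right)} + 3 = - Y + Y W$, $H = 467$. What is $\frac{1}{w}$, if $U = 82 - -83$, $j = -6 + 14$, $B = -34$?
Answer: $- \frac{1}{152312} \approx -6.5655 \cdot 10^{-6}$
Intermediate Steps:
$j = 8$
$U = 165$ ($U = 82 + 83 = 165$)
$y{\left(Y,W \right)} = -3 - Y + W Y$ ($y{\left(Y,W \right)} = -3 + \left(- Y + Y W\right) = -3 + \left(- Y + W Y\right) = -3 - Y + W Y$)
$w = -152312$ ($w = \left(165 + 467\right) \left(-3 - -34 + 8 \left(-34\right)\right) = 632 \left(-3 + 34 - 272\right) = 632 \left(-241\right) = -152312$)
$\frac{1}{w} = \frac{1}{-152312} = - \frac{1}{152312}$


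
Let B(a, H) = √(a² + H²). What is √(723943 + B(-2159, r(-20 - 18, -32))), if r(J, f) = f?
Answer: √(723943 + √4662305) ≈ 852.12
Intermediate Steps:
B(a, H) = √(H² + a²)
√(723943 + B(-2159, r(-20 - 18, -32))) = √(723943 + √((-32)² + (-2159)²)) = √(723943 + √(1024 + 4661281)) = √(723943 + √4662305)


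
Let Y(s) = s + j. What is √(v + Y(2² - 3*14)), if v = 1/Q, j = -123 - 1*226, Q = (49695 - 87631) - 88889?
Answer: 2*I*√62247328287/25365 ≈ 19.672*I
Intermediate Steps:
Q = -126825 (Q = -37936 - 88889 = -126825)
j = -349 (j = -123 - 226 = -349)
v = -1/126825 (v = 1/(-126825) = -1/126825 ≈ -7.8849e-6)
Y(s) = -349 + s (Y(s) = s - 349 = -349 + s)
√(v + Y(2² - 3*14)) = √(-1/126825 + (-349 + (2² - 3*14))) = √(-1/126825 + (-349 + (4 - 42))) = √(-1/126825 + (-349 - 38)) = √(-1/126825 - 387) = √(-49081276/126825) = 2*I*√62247328287/25365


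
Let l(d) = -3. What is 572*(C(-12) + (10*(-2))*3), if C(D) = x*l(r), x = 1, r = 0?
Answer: -36036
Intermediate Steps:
C(D) = -3 (C(D) = 1*(-3) = -3)
572*(C(-12) + (10*(-2))*3) = 572*(-3 + (10*(-2))*3) = 572*(-3 - 20*3) = 572*(-3 - 60) = 572*(-63) = -36036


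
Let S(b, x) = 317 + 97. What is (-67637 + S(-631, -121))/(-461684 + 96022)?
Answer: 67223/365662 ≈ 0.18384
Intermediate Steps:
S(b, x) = 414
(-67637 + S(-631, -121))/(-461684 + 96022) = (-67637 + 414)/(-461684 + 96022) = -67223/(-365662) = -67223*(-1/365662) = 67223/365662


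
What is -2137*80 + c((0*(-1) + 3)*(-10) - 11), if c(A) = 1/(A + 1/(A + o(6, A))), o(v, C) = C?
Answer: -574938562/3363 ≈ -1.7096e+5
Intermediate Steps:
c(A) = 1/(A + 1/(2*A)) (c(A) = 1/(A + 1/(A + A)) = 1/(A + 1/(2*A)))
-2137*80 + c((0*(-1) + 3)*(-10) - 11) = -2137*80 + 2*((0*(-1) + 3)*(-10) - 11)/(1 + 2*((0*(-1) + 3)*(-10) - 11)**2) = -170960 + 2*((0 + 3)*(-10) - 11)/(1 + 2*((0 + 3)*(-10) - 11)**2) = -170960 + 2*(3*(-10) - 11)/(1 + 2*(3*(-10) - 11)**2) = -170960 + 2*(-30 - 11)/(1 + 2*(-30 - 11)**2) = -170960 + 2*(-41)/(1 + 2*(-41)**2) = -170960 + 2*(-41)/(1 + 2*1681) = -170960 + 2*(-41)/(1 + 3362) = -170960 + 2*(-41)/3363 = -170960 + 2*(-41)*(1/3363) = -170960 - 82/3363 = -574938562/3363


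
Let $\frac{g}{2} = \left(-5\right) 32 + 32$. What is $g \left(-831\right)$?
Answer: $212736$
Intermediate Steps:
$g = -256$ ($g = 2 \left(\left(-5\right) 32 + 32\right) = 2 \left(-160 + 32\right) = 2 \left(-128\right) = -256$)
$g \left(-831\right) = \left(-256\right) \left(-831\right) = 212736$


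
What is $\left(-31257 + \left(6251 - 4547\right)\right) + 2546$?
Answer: $-27007$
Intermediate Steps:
$\left(-31257 + \left(6251 - 4547\right)\right) + 2546 = \left(-31257 + 1704\right) + 2546 = -29553 + 2546 = -27007$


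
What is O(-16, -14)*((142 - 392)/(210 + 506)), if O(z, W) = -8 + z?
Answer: 1500/179 ≈ 8.3799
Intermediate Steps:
O(-16, -14)*((142 - 392)/(210 + 506)) = (-8 - 16)*((142 - 392)/(210 + 506)) = -(-6000)/716 = -24*(-125/358) = 1500/179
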